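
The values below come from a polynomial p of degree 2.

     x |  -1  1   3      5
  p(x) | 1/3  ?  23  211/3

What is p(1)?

-1/3

The 3 known points determine the degree-2 polynomial uniquely.
Write p(x) = ax^2 + bx + c. Substituting each data point gives a linear system:
  a - b + c = 1/3
  9a + 3b + c = 23
  25a + 5b + c = 211/3
Solving the system yields a = 3, b = -1/3, c = -3.
So p(x) = 3x^2 - (1/3)x - 3.
Then p(1) = -1/3.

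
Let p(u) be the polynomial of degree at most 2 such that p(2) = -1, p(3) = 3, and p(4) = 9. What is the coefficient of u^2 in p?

Write p(u) = au^2 + bu + c. Substituting each data point gives a linear system:
  4a + 2b + c = -1
  9a + 3b + c = 3
  16a + 4b + c = 9
Solving the system yields a = 1, b = -1, c = -3.
So p(u) = u² - u - 3.
The leading coefficient is 1.

1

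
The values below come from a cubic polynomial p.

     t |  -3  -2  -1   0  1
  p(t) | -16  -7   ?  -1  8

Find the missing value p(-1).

-4

The 4 known points determine the degree-3 polynomial uniquely.
Write p(t) = at^3 + bt^2 + ct + d. Substituting each data point gives a linear system:
  -27a + 9b - 3c + d = -16
  -8a + 4b - 2c + d = -7
  d = -1
  a + b + c + d = 8
Solving the system yields a = 1, b = 3, c = 5, d = -1.
So p(t) = t^3 + 3t^2 + 5t - 1.
Then p(-1) = -4.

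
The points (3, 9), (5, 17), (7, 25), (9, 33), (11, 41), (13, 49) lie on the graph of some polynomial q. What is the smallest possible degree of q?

Forward differences of the values at n = 3, 5, 7, 9, 11, 13:
  q  : 9  17  25  33  41  49
  Δ  : 8  8  8  8  8
  Δ^2: 0  0  0  0
  Δ^3: 0  0  0
  Δ^4: 0  0
  Δ^5: 0
The first differences are constant (8) and nonzero, while all higher differences vanish, so the minimal degree is 1.

1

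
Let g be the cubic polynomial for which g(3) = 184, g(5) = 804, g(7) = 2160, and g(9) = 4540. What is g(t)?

Write g(t) = at^3 + bt^2 + ct + d. Substituting each data point gives a linear system:
  27a + 9b + 3c + d = 184
  125a + 25b + 5c + d = 804
  343a + 49b + 7c + d = 2160
  729a + 81b + 9c + d = 4540
Solving the system yields a = 6, b = 2, c = 0, d = 4.
So g(t) = 6t³ + 2t² + 4.
Check: g(5) = 804. ✓

g(t) = 6t^3 + 2t^2 + 4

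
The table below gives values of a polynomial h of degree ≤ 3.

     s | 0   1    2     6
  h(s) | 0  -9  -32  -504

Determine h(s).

h(s) = -2s^3 - s^2 - 6s

Write h(s) = as^3 + bs^2 + cs + d. Substituting each data point gives a linear system:
  d = 0
  a + b + c + d = -9
  8a + 4b + 2c + d = -32
  216a + 36b + 6c + d = -504
Solving the system yields a = -2, b = -1, c = -6, d = 0.
So h(s) = -2s³ - s² - 6s.
Check: h(2) = -32. ✓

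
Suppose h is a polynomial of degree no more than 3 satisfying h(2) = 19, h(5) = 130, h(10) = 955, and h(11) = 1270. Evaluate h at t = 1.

Using the Lagrange interpolation formula with nodes 2, 5, 10, 11:
  L_0(t) = (t - 5)(t - 10)(t - 11) / -216
  L_1(t) = (t - 2)(t - 10)(t - 11) / 90
  L_2(t) = (t - 2)(t - 5)(t - 11) / -40
  L_3(t) = (t - 2)(t - 5)(t - 10) / 54
Then h(t) = 19·L_0(t) + 130·L_1(t) + 955·L_2(t) + 1270·L_3(t).
Expanding and collecting terms gives h(t) = t³ - t² + 5t + 5.
Evaluating at t = 1: h(1) = 10.

10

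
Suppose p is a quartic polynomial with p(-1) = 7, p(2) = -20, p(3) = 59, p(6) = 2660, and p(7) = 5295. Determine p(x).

Write p(x) = ax^4 + bx^3 + cx^2 + dx + e. Substituting each data point gives a linear system:
  a - b + c - d + e = 7
  16a + 8b + 4c + 2d + e = -20
  81a + 27b + 9c + 3d + e = 59
  1296a + 216b + 36c + 6d + e = 2660
  2401a + 343b + 49c + 7d + e = 5295
Solving the system yields a = 3, b = -5, c = -3, d = -6, e = -4.
So p(x) = 3x⁴ - 5x³ - 3x² - 6x - 4.
Check: p(6) = 2660. ✓

p(x) = 3x^4 - 5x^3 - 3x^2 - 6x - 4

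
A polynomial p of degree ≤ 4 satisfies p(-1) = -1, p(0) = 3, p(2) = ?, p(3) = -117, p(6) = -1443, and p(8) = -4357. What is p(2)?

The 5 known points determine the degree-4 polynomial uniquely.
Write p(n) = an^4 + bn^3 + cn^2 + dn + e. Substituting each data point gives a linear system:
  a - b + c - d + e = -1
  e = 3
  81a + 27b + 9c + 3d + e = -117
  1296a + 216b + 36c + 6d + e = -1443
  4096a + 512b + 64c + 8d + e = -4357
Solving the system yields a = -1, b = 0, c = -4, d = -1, e = 3.
So p(n) = -n^4 - 4n^2 - n + 3.
Then p(2) = -31.

-31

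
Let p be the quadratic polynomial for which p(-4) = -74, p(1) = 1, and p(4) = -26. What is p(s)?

p(s) = -3s^2 + 6s - 2

Using the Lagrange interpolation formula with nodes -4, 1, 4:
  L_0(s) = (s - 1)(s - 4) / 40
  L_1(s) = (s + 4)(s - 4) / -15
  L_2(s) = (s + 4)(s - 1) / 24
Then p(s) = -74·L_0(s) + 1·L_1(s) - 26·L_2(s).
Expanding and collecting terms gives p(s) = -3s^2 + 6s - 2.
Check: p(4) = -26. ✓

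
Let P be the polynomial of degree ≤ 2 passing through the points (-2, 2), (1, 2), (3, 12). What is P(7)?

Write P(n) = an^2 + bn + c. Substituting each data point gives a linear system:
  4a - 2b + c = 2
  a + b + c = 2
  9a + 3b + c = 12
Solving the system yields a = 1, b = 1, c = 0.
So P(n) = n^2 + n.
Then P(7) = 56.

56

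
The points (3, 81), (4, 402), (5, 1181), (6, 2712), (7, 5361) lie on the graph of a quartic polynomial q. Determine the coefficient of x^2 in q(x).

Write q(x) = ax^4 + bx^3 + cx^2 + dx + e. Substituting each data point gives a linear system:
  81a + 27b + 9c + 3d + e = 81
  256a + 64b + 16c + 4d + e = 402
  625a + 125b + 25c + 5d + e = 1181
  1296a + 216b + 36c + 6d + e = 2712
  2401a + 343b + 49c + 7d + e = 5361
Solving the system yields a = 3, b = -5, c = -2, d = -5, e = 6.
So q(x) = 3x^4 - 5x^3 - 2x^2 - 5x + 6.
The coefficient of x^2 is -2.

-2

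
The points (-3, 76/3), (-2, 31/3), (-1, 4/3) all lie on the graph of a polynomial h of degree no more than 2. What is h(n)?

h(n) = 3n^2 - 5/3

Using the Lagrange interpolation formula with nodes -3, -2, -1:
  L_0(n) = (n + 2)(n + 1) / 2
  L_1(n) = (n + 3)(n + 1) / -1
  L_2(n) = (n + 3)(n + 2) / 2
Then h(n) = 76/3·L_0(n) + 31/3·L_1(n) + 4/3·L_2(n).
Expanding and collecting terms gives h(n) = 3n^2 - 5/3.
Check: h(-2) = 31/3. ✓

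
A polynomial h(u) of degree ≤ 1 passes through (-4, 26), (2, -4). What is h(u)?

Using the Lagrange interpolation formula with nodes -4, 2:
  L_0(u) = (u - 2) / -6
  L_1(u) = (u + 4) / 6
Then h(u) = 26·L_0(u) - 4·L_1(u).
Expanding and collecting terms gives h(u) = -5u + 6.
Check: h(2) = -4. ✓

h(u) = -5u + 6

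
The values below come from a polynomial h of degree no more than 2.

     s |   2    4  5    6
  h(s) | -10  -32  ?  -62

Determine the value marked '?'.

-46

The 3 known points determine the degree-2 polynomial uniquely.
Write h(s) = as^2 + bs + c. Substituting each data point gives a linear system:
  4a + 2b + c = -10
  16a + 4b + c = -32
  36a + 6b + c = -62
Solving the system yields a = -1, b = -5, c = 4.
So h(s) = -s² - 5s + 4.
Then h(5) = -46.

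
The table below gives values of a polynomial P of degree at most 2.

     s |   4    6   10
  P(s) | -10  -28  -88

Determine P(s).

Using the Lagrange interpolation formula with nodes 4, 6, 10:
  L_0(s) = (s - 6)(s - 10) / 12
  L_1(s) = (s - 4)(s - 10) / -8
  L_2(s) = (s - 4)(s - 6) / 24
Then P(s) = -10·L_0(s) - 28·L_1(s) - 88·L_2(s).
Expanding and collecting terms gives P(s) = -s^2 + s + 2.
Check: P(10) = -88. ✓

P(s) = -s^2 + s + 2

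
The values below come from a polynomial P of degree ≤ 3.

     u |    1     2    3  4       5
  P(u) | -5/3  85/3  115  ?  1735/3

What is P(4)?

865/3

On equispaced nodes a degree-3 polynomial has vanishing fourth forward difference, so
  P(1) - 4·P(2) + 6·P(3) - 4·P(4) + P(5) = 0.
Substituting the known values and solving for P(4):
  -4·P(4) = -3460/3
  P(4) = 865/3.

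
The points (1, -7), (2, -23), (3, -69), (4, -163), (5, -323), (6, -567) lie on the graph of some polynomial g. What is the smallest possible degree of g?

Forward differences of the values at u = 1, 2, 3, 4, 5, 6:
  g  : -7  -23  -69  -163  -323  -567
  Δ  : -16  -46  -94  -160  -244
  Δ^2: -30  -48  -66  -84
  Δ^3: -18  -18  -18
  Δ^4: 0  0
  Δ^5: 0
The third differences are constant (-18) and nonzero, while all higher differences vanish, so the minimal degree is 3.

3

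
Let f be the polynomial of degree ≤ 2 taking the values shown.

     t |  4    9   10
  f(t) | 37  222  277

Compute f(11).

338

Write f(t) = at^2 + bt + c. Substituting each data point gives a linear system:
  16a + 4b + c = 37
  81a + 9b + c = 222
  100a + 10b + c = 277
Solving the system yields a = 3, b = -2, c = -3.
So f(t) = 3t² - 2t - 3.
Then f(11) = 338.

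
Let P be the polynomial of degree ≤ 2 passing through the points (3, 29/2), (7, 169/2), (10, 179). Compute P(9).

Using the Lagrange interpolation formula with nodes 3, 7, 10:
  L_0(t) = (t - 7)(t - 10) / 28
  L_1(t) = (t - 3)(t - 10) / -12
  L_2(t) = (t - 3)(t - 7) / 21
Then P(t) = 29/2·L_0(t) + 169/2·L_1(t) + 179·L_2(t).
Expanding and collecting terms gives P(t) = 2t² - (5/2)t + 4.
Evaluating at t = 9: P(9) = 287/2.

287/2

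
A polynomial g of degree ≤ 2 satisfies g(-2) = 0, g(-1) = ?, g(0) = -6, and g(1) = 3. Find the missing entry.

-7

The 3 known points determine the degree-2 polynomial uniquely.
Write g(n) = an^2 + bn + c. Substituting each data point gives a linear system:
  4a - 2b + c = 0
  c = -6
  a + b + c = 3
Solving the system yields a = 4, b = 5, c = -6.
So g(n) = 4n² + 5n - 6.
Then g(-1) = -7.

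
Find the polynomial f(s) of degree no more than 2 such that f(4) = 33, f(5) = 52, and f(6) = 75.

f(s) = 2s^2 + s - 3

Using the Lagrange interpolation formula with nodes 4, 5, 6:
  L_0(s) = (s - 5)(s - 6) / 2
  L_1(s) = (s - 4)(s - 6) / -1
  L_2(s) = (s - 4)(s - 5) / 2
Then f(s) = 33·L_0(s) + 52·L_1(s) + 75·L_2(s).
Expanding and collecting terms gives f(s) = 2s^2 + s - 3.
Check: f(4) = 33. ✓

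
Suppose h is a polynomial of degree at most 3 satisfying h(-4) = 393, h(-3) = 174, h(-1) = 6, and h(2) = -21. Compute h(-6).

1251

Write h(t) = at^3 + bt^2 + ct + d. Substituting each data point gives a linear system:
  -64a + 16b - 4c + d = 393
  -27a + 9b - 3c + d = 174
  -a + b - c + d = 6
  8a + 4b + 2c + d = -21
Solving the system yields a = -5, b = 5, c = 1, d = -3.
So h(t) = -5t³ + 5t² + t - 3.
Then h(-6) = 1251.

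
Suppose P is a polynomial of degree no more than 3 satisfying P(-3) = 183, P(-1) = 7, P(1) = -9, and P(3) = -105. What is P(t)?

P(t) = -5t^3 + 5t^2 - 3t - 6

Using the Lagrange interpolation formula with nodes -3, -1, 1, 3:
  L_0(t) = (t + 1)(t - 1)(t - 3) / -48
  L_1(t) = (t + 3)(t - 1)(t - 3) / 16
  L_2(t) = (t + 3)(t + 1)(t - 3) / -16
  L_3(t) = (t + 3)(t + 1)(t - 1) / 48
Then P(t) = 183·L_0(t) + 7·L_1(t) - 9·L_2(t) - 105·L_3(t).
Expanding and collecting terms gives P(t) = -5t^3 + 5t^2 - 3t - 6.
Check: P(1) = -9. ✓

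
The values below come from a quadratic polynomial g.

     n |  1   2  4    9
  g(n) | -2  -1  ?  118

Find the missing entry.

13

The 3 known points determine the degree-2 polynomial uniquely.
Write g(n) = an^2 + bn + c. Substituting each data point gives a linear system:
  a + b + c = -2
  4a + 2b + c = -1
  81a + 9b + c = 118
Solving the system yields a = 2, b = -5, c = 1.
So g(n) = 2n² - 5n + 1.
Then g(4) = 13.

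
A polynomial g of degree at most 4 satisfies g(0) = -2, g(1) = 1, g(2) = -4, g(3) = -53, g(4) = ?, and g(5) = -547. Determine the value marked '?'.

On equispaced nodes a degree-4 polynomial has vanishing fifth forward difference, so
  - g(0) + 5·g(1) - 10·g(2) + 10·g(3) - 5·g(4) + g(5) = 0.
Substituting the known values and solving for g(4):
  -5·g(4) = 1030
  g(4) = -206.

-206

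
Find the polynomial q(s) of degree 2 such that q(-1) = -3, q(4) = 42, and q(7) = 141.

q(s) = 3s^2 - 6

Write q(s) = as^2 + bs + c. Substituting each data point gives a linear system:
  a - b + c = -3
  16a + 4b + c = 42
  49a + 7b + c = 141
Solving the system yields a = 3, b = 0, c = -6.
So q(s) = 3s² - 6.
Check: q(4) = 42. ✓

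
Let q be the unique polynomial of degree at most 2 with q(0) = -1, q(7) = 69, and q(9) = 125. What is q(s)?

q(s) = 2s^2 - 4s - 1

Using the Lagrange interpolation formula with nodes 0, 7, 9:
  L_0(s) = (s - 7)(s - 9) / 63
  L_1(s) = s(s - 9) / -14
  L_2(s) = s(s - 7) / 18
Then q(s) = -1·L_0(s) + 69·L_1(s) + 125·L_2(s).
Expanding and collecting terms gives q(s) = 2s² - 4s - 1.
Check: q(9) = 125. ✓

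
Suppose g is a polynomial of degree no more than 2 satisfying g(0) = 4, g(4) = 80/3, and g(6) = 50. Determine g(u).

g(u) = u^2 + (5/3)u + 4

Using the Lagrange interpolation formula with nodes 0, 4, 6:
  L_0(u) = (u - 4)(u - 6) / 24
  L_1(u) = u(u - 6) / -8
  L_2(u) = u(u - 4) / 12
Then g(u) = 4·L_0(u) + 80/3·L_1(u) + 50·L_2(u).
Expanding and collecting terms gives g(u) = u² + (5/3)u + 4.
Check: g(0) = 4. ✓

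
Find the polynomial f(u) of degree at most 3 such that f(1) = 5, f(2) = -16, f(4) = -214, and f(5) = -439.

f(u) = -4u^3 + 2u^2 + u + 6

Write f(u) = au^3 + bu^2 + cu + d. Substituting each data point gives a linear system:
  a + b + c + d = 5
  8a + 4b + 2c + d = -16
  64a + 16b + 4c + d = -214
  125a + 25b + 5c + d = -439
Solving the system yields a = -4, b = 2, c = 1, d = 6.
So f(u) = -4u³ + 2u² + u + 6.
Check: f(1) = 5. ✓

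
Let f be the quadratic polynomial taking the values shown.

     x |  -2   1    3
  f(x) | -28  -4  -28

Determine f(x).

f(x) = -4x^2 + 4x - 4

Write f(x) = ax^2 + bx + c. Substituting each data point gives a linear system:
  4a - 2b + c = -28
  a + b + c = -4
  9a + 3b + c = -28
Solving the system yields a = -4, b = 4, c = -4.
So f(x) = -4x² + 4x - 4.
Check: f(3) = -28. ✓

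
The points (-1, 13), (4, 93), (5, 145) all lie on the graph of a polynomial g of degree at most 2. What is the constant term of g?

Write g(n) = an^2 + bn + c. Substituting each data point gives a linear system:
  a - b + c = 13
  16a + 4b + c = 93
  25a + 5b + c = 145
Solving the system yields a = 6, b = -2, c = 5.
So g(n) = 6n^2 - 2n + 5.
The constant term is 5.

5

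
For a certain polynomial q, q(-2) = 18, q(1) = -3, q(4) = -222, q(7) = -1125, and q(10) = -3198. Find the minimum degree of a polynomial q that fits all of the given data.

Forward differences of the values at s = -2, 1, 4, 7, 10:
  q  : 18  -3  -222  -1125  -3198
  Δ  : -21  -219  -903  -2073
  Δ^2: -198  -684  -1170
  Δ^3: -486  -486
  Δ^4: 0
The third differences are constant (-486) and nonzero, while all higher differences vanish, so the minimal degree is 3.

3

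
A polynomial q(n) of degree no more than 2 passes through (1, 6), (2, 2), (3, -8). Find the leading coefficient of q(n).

Write q(n) = an^2 + bn + c. Substituting each data point gives a linear system:
  a + b + c = 6
  4a + 2b + c = 2
  9a + 3b + c = -8
Solving the system yields a = -3, b = 5, c = 4.
So q(n) = -3n^2 + 5n + 4.
The leading coefficient is -3.

-3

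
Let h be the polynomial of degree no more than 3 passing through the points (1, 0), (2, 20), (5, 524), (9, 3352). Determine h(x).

h(x) = 5x^3 - 3x^2 - 6x + 4

Write h(x) = ax^3 + bx^2 + cx + d. Substituting each data point gives a linear system:
  a + b + c + d = 0
  8a + 4b + 2c + d = 20
  125a + 25b + 5c + d = 524
  729a + 81b + 9c + d = 3352
Solving the system yields a = 5, b = -3, c = -6, d = 4.
So h(x) = 5x^3 - 3x^2 - 6x + 4.
Check: h(1) = 0. ✓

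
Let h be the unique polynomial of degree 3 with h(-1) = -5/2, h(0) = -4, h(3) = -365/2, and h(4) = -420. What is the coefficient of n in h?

Write h(n) = an^3 + bn^2 + cn + d. Substituting each data point gives a linear system:
  -a + b - c + d = -5/2
  d = -4
  27a + 9b + 3c + d = -365/2
  64a + 16b + 4c + d = -420
Solving the system yields a = -6, b = -5/2, c = 2, d = -4.
So h(n) = -6n^3 - (5/2)n^2 + 2n - 4.
The coefficient of n is 2.

2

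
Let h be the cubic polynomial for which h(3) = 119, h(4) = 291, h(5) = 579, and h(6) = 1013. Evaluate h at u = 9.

Forward differences of the values at u = 3, 4, 5, 6:
  h  : 119  291  579  1013
  Δ  : 172  288  434
  Δ^2: 116  146
  Δ^3: 30
The third differences are constant, confirming degree 3.
Interpolating (Newton forward form) and evaluating at u = 9 gives h(9) = 3491.

3491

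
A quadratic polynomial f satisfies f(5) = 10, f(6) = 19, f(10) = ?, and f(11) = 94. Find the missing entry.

75

The 3 known points determine the degree-2 polynomial uniquely.
Write f(t) = at^2 + bt + c. Substituting each data point gives a linear system:
  25a + 5b + c = 10
  36a + 6b + c = 19
  121a + 11b + c = 94
Solving the system yields a = 1, b = -2, c = -5.
So f(t) = t² - 2t - 5.
Then f(10) = 75.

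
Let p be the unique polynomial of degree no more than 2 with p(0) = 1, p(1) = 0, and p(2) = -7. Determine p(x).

Write p(x) = ax^2 + bx + c. Substituting each data point gives a linear system:
  c = 1
  a + b + c = 0
  4a + 2b + c = -7
Solving the system yields a = -3, b = 2, c = 1.
So p(x) = -3x^2 + 2x + 1.
Check: p(2) = -7. ✓

p(x) = -3x^2 + 2x + 1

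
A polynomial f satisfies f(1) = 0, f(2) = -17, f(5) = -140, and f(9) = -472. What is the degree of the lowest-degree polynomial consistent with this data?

Divided differences on the nodes 1, 2, 5, 9:
  order 0: 0  -17  -140  -472
  order 1: -17  -41  -83
  order 2: -6  -6
  order 3: 0
The order-2 divided differences are all -6 (nonzero) and every higher order vanishes, so the data lies on a polynomial of degree exactly 2.

2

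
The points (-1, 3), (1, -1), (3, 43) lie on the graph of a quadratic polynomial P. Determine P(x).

P(x) = 6x^2 - 2x - 5

Using the Lagrange interpolation formula with nodes -1, 1, 3:
  L_0(x) = (x - 1)(x - 3) / 8
  L_1(x) = (x + 1)(x - 3) / -4
  L_2(x) = (x + 1)(x - 1) / 8
Then P(x) = 3·L_0(x) - 1·L_1(x) + 43·L_2(x).
Expanding and collecting terms gives P(x) = 6x² - 2x - 5.
Check: P(1) = -1. ✓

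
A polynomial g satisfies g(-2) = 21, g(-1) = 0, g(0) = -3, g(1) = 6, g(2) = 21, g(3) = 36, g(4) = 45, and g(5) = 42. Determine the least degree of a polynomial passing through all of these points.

Forward differences of the values at t = -2, -1, 0, 1, 2, 3, 4, 5:
  g  : 21  0  -3  6  21  36  45  42
  Δ  : -21  -3  9  15  15  9  -3
  Δ^2: 18  12  6  0  -6  -12
  Δ^3: -6  -6  -6  -6  -6
  Δ^4: 0  0  0  0
  Δ^5: 0  0  0
  Δ^6: 0  0
  Δ^7: 0
The third differences are constant (-6) and nonzero, while all higher differences vanish, so the minimal degree is 3.

3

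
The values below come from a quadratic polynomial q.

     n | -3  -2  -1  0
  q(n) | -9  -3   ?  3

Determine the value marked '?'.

1

On equispaced nodes a degree-2 polynomial has vanishing third forward difference, so
  - q(-3) + 3·q(-2) - 3·q(-1) + q(0) = 0.
Substituting the known values and solving for q(-1):
  -3·q(-1) = -3
  q(-1) = 1.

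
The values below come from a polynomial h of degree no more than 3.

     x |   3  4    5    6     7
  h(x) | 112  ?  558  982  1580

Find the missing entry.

The 4 known points determine the degree-3 polynomial uniquely.
Write h(x) = ax^3 + bx^2 + cx + d. Substituting each data point gives a linear system:
  27a + 9b + 3c + d = 112
  125a + 25b + 5c + d = 558
  216a + 36b + 6c + d = 982
  343a + 49b + 7c + d = 1580
Solving the system yields a = 5, b = -3, c = 2, d = -2.
So h(x) = 5x³ - 3x² + 2x - 2.
Then h(4) = 278.

278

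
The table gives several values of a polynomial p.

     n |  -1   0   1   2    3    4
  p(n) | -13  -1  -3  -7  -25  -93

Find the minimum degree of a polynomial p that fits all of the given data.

4

Forward differences of the values at n = -1, 0, 1, 2, 3, 4:
  p  : -13  -1  -3  -7  -25  -93
  Δ  : 12  -2  -4  -18  -68
  Δ^2: -14  -2  -14  -50
  Δ^3: 12  -12  -36
  Δ^4: -24  -24
  Δ^5: 0
The fourth differences are constant (-24) and nonzero, while all higher differences vanish, so the minimal degree is 4.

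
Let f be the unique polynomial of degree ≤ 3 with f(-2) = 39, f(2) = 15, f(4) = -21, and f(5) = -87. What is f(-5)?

Using the Lagrange interpolation formula with nodes -2, 2, 4, 5:
  L_0(n) = (n - 2)(n - 4)(n - 5) / -168
  L_1(n) = (n + 2)(n - 4)(n - 5) / 24
  L_2(n) = (n + 2)(n - 2)(n - 5) / -12
  L_3(n) = (n + 2)(n - 2)(n - 4) / 21
Then f(n) = 39·L_0(n) + 15·L_1(n) - 21·L_2(n) - 87·L_3(n).
Expanding and collecting terms gives f(n) = -2n^3 + 6n^2 + 2n + 3.
Evaluating at n = -5: f(-5) = 393.

393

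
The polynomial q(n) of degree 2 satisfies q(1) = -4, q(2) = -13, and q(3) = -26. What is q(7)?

-118

Write q(n) = an^2 + bn + c. Substituting each data point gives a linear system:
  a + b + c = -4
  4a + 2b + c = -13
  9a + 3b + c = -26
Solving the system yields a = -2, b = -3, c = 1.
So q(n) = -2n^2 - 3n + 1.
Then q(7) = -118.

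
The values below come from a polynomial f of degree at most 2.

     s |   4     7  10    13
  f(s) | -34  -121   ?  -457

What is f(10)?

-262

The 3 known points determine the degree-2 polynomial uniquely.
Write f(s) = as^2 + bs + c. Substituting each data point gives a linear system:
  16a + 4b + c = -34
  49a + 7b + c = -121
  169a + 13b + c = -457
Solving the system yields a = -3, b = 4, c = -2.
So f(s) = -3s² + 4s - 2.
Then f(10) = -262.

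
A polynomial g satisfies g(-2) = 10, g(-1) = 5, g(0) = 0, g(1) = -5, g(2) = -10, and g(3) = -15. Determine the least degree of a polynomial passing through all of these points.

1

Forward differences of the values at t = -2, -1, 0, 1, 2, 3:
  g  : 10  5  0  -5  -10  -15
  Δ  : -5  -5  -5  -5  -5
  Δ^2: 0  0  0  0
  Δ^3: 0  0  0
  Δ^4: 0  0
  Δ^5: 0
The first differences are constant (-5) and nonzero, while all higher differences vanish, so the minimal degree is 1.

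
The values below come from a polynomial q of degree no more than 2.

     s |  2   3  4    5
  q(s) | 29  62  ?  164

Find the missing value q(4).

107

On equispaced nodes a degree-2 polynomial has vanishing third forward difference, so
  - q(2) + 3·q(3) - 3·q(4) + q(5) = 0.
Substituting the known values and solving for q(4):
  -3·q(4) = -321
  q(4) = 107.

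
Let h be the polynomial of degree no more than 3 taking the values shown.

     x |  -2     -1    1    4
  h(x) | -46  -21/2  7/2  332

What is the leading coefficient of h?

5

Write h(x) = ax^3 + bx^2 + cx + d. Substituting each data point gives a linear system:
  -8a + 4b - 2c + d = -46
  -a + b - c + d = -21/2
  a + b + c + d = 7/2
  64a + 16b + 4c + d = 332
Solving the system yields a = 5, b = 1/2, c = 2, d = -4.
So h(x) = 5x^3 + (1/2)x^2 + 2x - 4.
The leading coefficient is 5.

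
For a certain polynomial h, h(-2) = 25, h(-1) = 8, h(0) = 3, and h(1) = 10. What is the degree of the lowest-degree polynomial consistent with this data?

Forward differences of the values at s = -2, -1, 0, 1:
  h  : 25  8  3  10
  Δ  : -17  -5  7
  Δ^2: 12  12
  Δ^3: 0
The second differences are constant (12) and nonzero, while all higher differences vanish, so the minimal degree is 2.

2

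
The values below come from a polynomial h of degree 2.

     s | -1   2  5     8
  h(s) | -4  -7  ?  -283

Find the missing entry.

-100

On equispaced nodes a degree-2 polynomial has vanishing third forward difference, so
  - h(-1) + 3·h(2) - 3·h(5) + h(8) = 0.
Substituting the known values and solving for h(5):
  -3·h(5) = 300
  h(5) = -100.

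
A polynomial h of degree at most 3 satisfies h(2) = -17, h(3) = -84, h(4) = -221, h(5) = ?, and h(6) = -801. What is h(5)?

The 4 known points determine the degree-3 polynomial uniquely.
Write h(t) = at^3 + bt^2 + ct + d. Substituting each data point gives a linear system:
  8a + 4b + 2c + d = -17
  27a + 9b + 3c + d = -84
  64a + 16b + 4c + d = -221
  216a + 36b + 6c + d = -801
Solving the system yields a = -4, b = 1, c = 4, d = 3.
So h(t) = -4t^3 + t^2 + 4t + 3.
Then h(5) = -452.

-452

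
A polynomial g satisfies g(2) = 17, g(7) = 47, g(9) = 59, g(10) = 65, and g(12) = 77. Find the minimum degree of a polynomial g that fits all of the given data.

1

Divided differences on the nodes 2, 7, 9, 10, 12:
  order 0: 17  47  59  65  77
  order 1: 6  6  6  6
  order 2: 0  0  0
  order 3: 0  0
  order 4: 0
The order-1 divided differences are all 6 (nonzero) and every higher order vanishes, so the data lies on a polynomial of degree exactly 1.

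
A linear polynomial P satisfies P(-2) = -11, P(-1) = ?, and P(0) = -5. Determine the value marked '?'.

The 2 known points determine the degree-1 polynomial uniquely.
Write P(u) = au + b. Substituting each data point gives a linear system:
  -2a + b = -11
  b = -5
Solving the system yields a = 3, b = -5.
So P(u) = 3u - 5.
Then P(-1) = -8.

-8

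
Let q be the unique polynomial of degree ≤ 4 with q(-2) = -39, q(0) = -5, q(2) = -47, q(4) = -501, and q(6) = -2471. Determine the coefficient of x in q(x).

-6

Write q(x) = ax^4 + bx^3 + cx^2 + dx + e. Substituting each data point gives a linear system:
  16a - 8b + 4c - 2d + e = -39
  e = -5
  16a + 8b + 4c + 2d + e = -47
  256a + 64b + 16c + 4d + e = -501
  1296a + 216b + 36c + 6d + e = -2471
Solving the system yields a = -2, b = 1, c = -3/2, d = -6, e = -5.
So q(x) = -2x^4 + x^3 - (3/2)x^2 - 6x - 5.
The coefficient of x is -6.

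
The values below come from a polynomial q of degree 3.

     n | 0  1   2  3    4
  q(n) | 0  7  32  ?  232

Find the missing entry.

The 4 known points determine the degree-3 polynomial uniquely.
Write q(n) = an^3 + bn^2 + cn + d. Substituting each data point gives a linear system:
  d = 0
  a + b + c + d = 7
  8a + 4b + 2c + d = 32
  64a + 16b + 4c + d = 232
Solving the system yields a = 4, b = -3, c = 6, d = 0.
So q(n) = 4n³ - 3n² + 6n.
Then q(3) = 99.

99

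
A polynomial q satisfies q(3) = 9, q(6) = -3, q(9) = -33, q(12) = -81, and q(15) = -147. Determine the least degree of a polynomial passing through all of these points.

Forward differences of the values at t = 3, 6, 9, 12, 15:
  q  : 9  -3  -33  -81  -147
  Δ  : -12  -30  -48  -66
  Δ^2: -18  -18  -18
  Δ^3: 0  0
  Δ^4: 0
The second differences are constant (-18) and nonzero, while all higher differences vanish, so the minimal degree is 2.

2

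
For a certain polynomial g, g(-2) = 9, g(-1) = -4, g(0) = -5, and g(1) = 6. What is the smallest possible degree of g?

2

Forward differences of the values at t = -2, -1, 0, 1:
  g  : 9  -4  -5  6
  Δ  : -13  -1  11
  Δ^2: 12  12
  Δ^3: 0
The second differences are constant (12) and nonzero, while all higher differences vanish, so the minimal degree is 2.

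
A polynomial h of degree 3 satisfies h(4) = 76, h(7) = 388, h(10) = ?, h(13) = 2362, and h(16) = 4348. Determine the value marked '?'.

On equispaced nodes a degree-3 polynomial has vanishing fourth forward difference, so
  h(4) - 4·h(7) + 6·h(10) - 4·h(13) + h(16) = 0.
Substituting the known values and solving for h(10):
  6·h(10) = 6576
  h(10) = 1096.

1096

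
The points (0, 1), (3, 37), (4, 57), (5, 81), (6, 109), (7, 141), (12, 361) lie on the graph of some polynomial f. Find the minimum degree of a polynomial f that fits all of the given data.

Divided differences on the nodes 0, 3, 4, 5, 6, 7, 12:
  order 0: 1  37  57  81  109  141  361
  order 1: 12  20  24  28  32  44
  order 2: 2  2  2  2  2
  order 3: 0  0  0  0
  order 4: 0  0  0
  order 5: 0  0
  order 6: 0
The order-2 divided differences are all 2 (nonzero) and every higher order vanishes, so the data lies on a polynomial of degree exactly 2.

2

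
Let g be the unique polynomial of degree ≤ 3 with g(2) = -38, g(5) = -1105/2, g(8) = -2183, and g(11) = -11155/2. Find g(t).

g(t) = -4t^3 - 2t^2 - (3/2)t + 5

Using the Lagrange interpolation formula with nodes 2, 5, 8, 11:
  L_0(t) = (t - 5)(t - 8)(t - 11) / -162
  L_1(t) = (t - 2)(t - 8)(t - 11) / 54
  L_2(t) = (t - 2)(t - 5)(t - 11) / -54
  L_3(t) = (t - 2)(t - 5)(t - 8) / 162
Then g(t) = -38·L_0(t) - 1105/2·L_1(t) - 2183·L_2(t) - 11155/2·L_3(t).
Expanding and collecting terms gives g(t) = -4t^3 - 2t^2 - (3/2)t + 5.
Check: g(5) = -1105/2. ✓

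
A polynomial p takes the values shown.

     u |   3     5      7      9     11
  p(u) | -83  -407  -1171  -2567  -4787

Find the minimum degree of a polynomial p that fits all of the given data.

3

Forward differences of the values at u = 3, 5, 7, 9, 11:
  p  : -83  -407  -1171  -2567  -4787
  Δ  : -324  -764  -1396  -2220
  Δ^2: -440  -632  -824
  Δ^3: -192  -192
  Δ^4: 0
The third differences are constant (-192) and nonzero, while all higher differences vanish, so the minimal degree is 3.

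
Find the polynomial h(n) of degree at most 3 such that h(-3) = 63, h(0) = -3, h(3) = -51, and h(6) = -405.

Using the Lagrange interpolation formula with nodes -3, 0, 3, 6:
  L_0(n) = n(n - 3)(n - 6) / -162
  L_1(n) = (n + 3)(n - 3)(n - 6) / 54
  L_2(n) = (n + 3)n(n - 6) / -54
  L_3(n) = (n + 3)n(n - 3) / 162
Then h(n) = 63·L_0(n) - 3·L_1(n) - 51·L_2(n) - 405·L_3(n).
Expanding and collecting terms gives h(n) = -2n³ + n² - n - 3.
Check: h(6) = -405. ✓

h(n) = -2n^3 + n^2 - n - 3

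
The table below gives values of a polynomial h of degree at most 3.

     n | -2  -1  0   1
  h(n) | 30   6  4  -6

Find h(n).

Write h(n) = an^3 + bn^2 + cn + d. Substituting each data point gives a linear system:
  -8a + 4b - 2c + d = 30
  -a + b - c + d = 6
  d = 4
  a + b + c + d = -6
Solving the system yields a = -5, b = -4, c = -1, d = 4.
So h(n) = -5n³ - 4n² - n + 4.
Check: h(-2) = 30. ✓

h(n) = -5n^3 - 4n^2 - n + 4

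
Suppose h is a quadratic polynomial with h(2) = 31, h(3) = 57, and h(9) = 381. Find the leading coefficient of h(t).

Write h(t) = at^2 + bt + c. Substituting each data point gives a linear system:
  4a + 2b + c = 31
  9a + 3b + c = 57
  81a + 9b + c = 381
Solving the system yields a = 4, b = 6, c = 3.
So h(t) = 4t^2 + 6t + 3.
The leading coefficient is 4.

4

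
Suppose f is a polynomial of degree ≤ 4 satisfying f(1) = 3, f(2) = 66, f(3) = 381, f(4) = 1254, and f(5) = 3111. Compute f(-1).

9

Using the Lagrange interpolation formula with nodes 1, 2, 3, 4, 5:
  L_0(t) = (t - 2)(t - 3)(t - 4)(t - 5) / 24
  L_1(t) = (t - 1)(t - 3)(t - 4)(t - 5) / -6
  L_2(t) = (t - 1)(t - 2)(t - 4)(t - 5) / 4
  L_3(t) = (t - 1)(t - 2)(t - 3)(t - 5) / -6
  L_4(t) = (t - 1)(t - 2)(t - 3)(t - 4) / 24
Then f(t) = 3·L_0(t) + 66·L_1(t) + 381·L_2(t) + 1254·L_3(t) + 3111·L_4(t).
Expanding and collecting terms gives f(t) = 5t^4 + t^3 - 5t^2 - 4t + 6.
Evaluating at t = -1: f(-1) = 9.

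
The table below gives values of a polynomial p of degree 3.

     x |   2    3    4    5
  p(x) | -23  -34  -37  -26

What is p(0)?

-1

Forward differences of the values at x = 2, 3, 4, 5:
  p  : -23  -34  -37  -26
  Δ  : -11  -3  11
  Δ^2: 8  14
  Δ^3: 6
The third differences are constant, confirming degree 3.
Interpolating (Newton forward form) and evaluating at x = 0 gives p(0) = -1.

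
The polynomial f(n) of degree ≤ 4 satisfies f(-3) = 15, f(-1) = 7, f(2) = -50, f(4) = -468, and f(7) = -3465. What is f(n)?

Write f(n) = an^4 + bn^3 + cn^2 + dn + e. Substituting each data point gives a linear system:
  81a - 27b + 9c - 3d + e = 15
  a - b + c - d + e = 7
  16a + 8b + 4c + 2d + e = -50
  256a + 64b + 16c + 4d + e = -468
  2401a + 343b + 49c + 7d + e = -3465
Solving the system yields a = -1, b = -3, c = 0, d = -5, e = 0.
So f(n) = -n^4 - 3n^3 - 5n.
Check: f(-1) = 7. ✓

f(n) = -n^4 - 3n^3 - 5n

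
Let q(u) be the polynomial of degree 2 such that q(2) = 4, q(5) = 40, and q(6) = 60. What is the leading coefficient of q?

2

Write q(u) = au^2 + bu + c. Substituting each data point gives a linear system:
  4a + 2b + c = 4
  25a + 5b + c = 40
  36a + 6b + c = 60
Solving the system yields a = 2, b = -2, c = 0.
So q(u) = 2u² - 2u.
The leading coefficient is 2.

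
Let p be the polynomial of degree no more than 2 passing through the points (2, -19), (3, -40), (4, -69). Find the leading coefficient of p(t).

Write p(t) = at^2 + bt + c. Substituting each data point gives a linear system:
  4a + 2b + c = -19
  9a + 3b + c = -40
  16a + 4b + c = -69
Solving the system yields a = -4, b = -1, c = -1.
So p(t) = -4t^2 - t - 1.
The leading coefficient is -4.

-4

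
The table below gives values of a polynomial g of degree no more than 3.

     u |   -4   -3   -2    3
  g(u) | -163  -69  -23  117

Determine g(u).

Write g(u) = au^3 + bu^2 + cu + d. Substituting each data point gives a linear system:
  -64a + 16b - 4c + d = -163
  -27a + 9b - 3c + d = -69
  -8a + 4b - 2c + d = -23
  27a + 9b + 3c + d = 117
Solving the system yields a = 3, b = 3, c = 4, d = -3.
So g(u) = 3u^3 + 3u^2 + 4u - 3.
Check: g(-2) = -23. ✓

g(u) = 3u^3 + 3u^2 + 4u - 3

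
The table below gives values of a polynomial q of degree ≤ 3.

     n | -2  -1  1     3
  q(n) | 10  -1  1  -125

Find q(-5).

379

Write q(n) = an^3 + bn^2 + cn + d. Substituting each data point gives a linear system:
  -8a + 4b - 2c + d = 10
  -a + b - c + d = -1
  a + b + c + d = 1
  27a + 9b + 3c + d = -125
Solving the system yields a = -4, b = -4, c = 5, d = 4.
So q(n) = -4n^3 - 4n^2 + 5n + 4.
Then q(-5) = 379.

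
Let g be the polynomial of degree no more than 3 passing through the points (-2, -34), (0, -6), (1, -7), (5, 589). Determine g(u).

Using the Lagrange interpolation formula with nodes -2, 0, 1, 5:
  L_0(u) = u(u - 1)(u - 5) / -42
  L_1(u) = (u + 2)(u - 1)(u - 5) / 10
  L_2(u) = (u + 2)u(u - 5) / -12
  L_3(u) = (u + 2)u(u - 1) / 140
Then g(u) = -34·L_0(u) - 6·L_1(u) - 7·L_2(u) + 589·L_3(u).
Expanding and collecting terms gives g(u) = 5u³ - 6u - 6.
Check: g(5) = 589. ✓

g(u) = 5u^3 - 6u - 6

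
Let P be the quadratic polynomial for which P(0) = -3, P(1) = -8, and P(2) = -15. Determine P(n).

P(n) = -n^2 - 4n - 3

Write P(n) = an^2 + bn + c. Substituting each data point gives a linear system:
  c = -3
  a + b + c = -8
  4a + 2b + c = -15
Solving the system yields a = -1, b = -4, c = -3.
So P(n) = -n² - 4n - 3.
Check: P(1) = -8. ✓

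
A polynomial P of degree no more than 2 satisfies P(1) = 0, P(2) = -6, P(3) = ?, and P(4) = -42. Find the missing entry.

-20

On equispaced nodes a degree-2 polynomial has vanishing third forward difference, so
  - P(1) + 3·P(2) - 3·P(3) + P(4) = 0.
Substituting the known values and solving for P(3):
  -3·P(3) = 60
  P(3) = -20.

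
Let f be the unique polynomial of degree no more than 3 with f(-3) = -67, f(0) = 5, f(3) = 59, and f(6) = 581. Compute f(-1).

Forward differences of the values at x = -3, 0, 3, 6:
  f  : -67  5  59  581
  Δ  : 72  54  522
  Δ^2: -18  468
  Δ^3: 486
The third differences are constant, confirming degree 3.
Interpolating (Newton forward form) and evaluating at x = -1 gives f(-1) = 7.

7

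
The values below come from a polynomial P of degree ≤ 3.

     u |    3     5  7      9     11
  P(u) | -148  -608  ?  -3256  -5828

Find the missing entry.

-1580

The 4 known points determine the degree-3 polynomial uniquely.
Write P(u) = au^3 + bu^2 + cu + d. Substituting each data point gives a linear system:
  27a + 9b + 3c + d = -148
  125a + 25b + 5c + d = -608
  729a + 81b + 9c + d = -3256
  1331a + 121b + 11c + d = -5828
Solving the system yields a = -4, b = -4, c = -2, d = 2.
So P(u) = -4u^3 - 4u^2 - 2u + 2.
Then P(7) = -1580.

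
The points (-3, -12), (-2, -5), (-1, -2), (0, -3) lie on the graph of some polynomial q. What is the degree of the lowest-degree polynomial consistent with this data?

Forward differences of the values at s = -3, -2, -1, 0:
  q  : -12  -5  -2  -3
  Δ  : 7  3  -1
  Δ^2: -4  -4
  Δ^3: 0
The second differences are constant (-4) and nonzero, while all higher differences vanish, so the minimal degree is 2.

2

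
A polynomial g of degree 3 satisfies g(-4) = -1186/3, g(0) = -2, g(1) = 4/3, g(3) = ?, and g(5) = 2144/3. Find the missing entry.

146

The 4 known points determine the degree-3 polynomial uniquely.
Write g(s) = as^3 + bs^2 + cs + d. Substituting each data point gives a linear system:
  -64a + 16b - 4c + d = -1186/3
  d = -2
  a + b + c + d = 4/3
  125a + 25b + 5c + d = 2144/3
Solving the system yields a = 6, b = -1, c = -5/3, d = -2.
So g(s) = 6s^3 - s^2 - (5/3)s - 2.
Then g(3) = 146.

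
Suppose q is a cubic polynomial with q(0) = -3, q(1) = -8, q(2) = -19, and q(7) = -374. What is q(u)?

q(u) = -u^3 - 4u - 3

Using the Lagrange interpolation formula with nodes 0, 1, 2, 7:
  L_0(u) = (u - 1)(u - 2)(u - 7) / -14
  L_1(u) = u(u - 2)(u - 7) / 6
  L_2(u) = u(u - 1)(u - 7) / -10
  L_3(u) = u(u - 1)(u - 2) / 210
Then q(u) = -3·L_0(u) - 8·L_1(u) - 19·L_2(u) - 374·L_3(u).
Expanding and collecting terms gives q(u) = -u^3 - 4u - 3.
Check: q(1) = -8. ✓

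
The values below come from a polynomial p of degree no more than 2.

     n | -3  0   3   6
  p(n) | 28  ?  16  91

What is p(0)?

On equispaced nodes a degree-2 polynomial has vanishing third forward difference, so
  - p(-3) + 3·p(0) - 3·p(3) + p(6) = 0.
Substituting the known values and solving for p(0):
  3·p(0) = -15
  p(0) = -5.

-5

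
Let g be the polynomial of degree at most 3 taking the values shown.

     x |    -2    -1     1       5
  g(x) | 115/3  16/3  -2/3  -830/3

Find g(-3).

346/3

Write g(x) = ax^3 + bx^2 + cx + d. Substituting each data point gives a linear system:
  -8a + 4b - 2c + d = 115/3
  -a + b - c + d = 16/3
  a + b + c + d = -2/3
  125a + 25b + 5c + d = -830/3
Solving the system yields a = -3, b = 4, c = 0, d = -5/3.
So g(x) = -3x³ + 4x² - 5/3.
Then g(-3) = 346/3.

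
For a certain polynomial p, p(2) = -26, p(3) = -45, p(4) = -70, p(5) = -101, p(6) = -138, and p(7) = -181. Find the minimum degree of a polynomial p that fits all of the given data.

2

Forward differences of the values at t = 2, 3, 4, 5, 6, 7:
  p  : -26  -45  -70  -101  -138  -181
  Δ  : -19  -25  -31  -37  -43
  Δ^2: -6  -6  -6  -6
  Δ^3: 0  0  0
  Δ^4: 0  0
  Δ^5: 0
The second differences are constant (-6) and nonzero, while all higher differences vanish, so the minimal degree is 2.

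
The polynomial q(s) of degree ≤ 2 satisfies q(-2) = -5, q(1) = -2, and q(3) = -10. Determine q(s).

q(s) = -s^2 - 1

Write q(s) = as^2 + bs + c. Substituting each data point gives a linear system:
  4a - 2b + c = -5
  a + b + c = -2
  9a + 3b + c = -10
Solving the system yields a = -1, b = 0, c = -1.
So q(s) = -s^2 - 1.
Check: q(-2) = -5. ✓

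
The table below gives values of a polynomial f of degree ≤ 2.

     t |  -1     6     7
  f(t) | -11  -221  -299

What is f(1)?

-11

Using the Lagrange interpolation formula with nodes -1, 6, 7:
  L_0(t) = (t - 6)(t - 7) / 56
  L_1(t) = (t + 1)(t - 7) / -7
  L_2(t) = (t + 1)(t - 6) / 8
Then f(t) = -11·L_0(t) - 221·L_1(t) - 299·L_2(t).
Expanding and collecting terms gives f(t) = -6t^2 - 5.
Evaluating at t = 1: f(1) = -11.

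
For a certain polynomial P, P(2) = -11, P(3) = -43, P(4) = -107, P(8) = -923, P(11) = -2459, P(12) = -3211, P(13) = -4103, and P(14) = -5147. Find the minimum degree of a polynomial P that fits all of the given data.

Divided differences on the nodes 2, 3, 4, 8, 11, 12, 13, 14:
  order 0: -11  -43  -107  -923  -2459  -3211  -4103  -5147
  order 1: -32  -64  -204  -512  -752  -892  -1044
  order 2: -16  -28  -44  -60  -70  -76
  order 3: -2  -2  -2  -2  -2
  order 4: 0  0  0  0
  order 5: 0  0  0
  order 6: 0  0
  order 7: 0
The order-3 divided differences are all -2 (nonzero) and every higher order vanishes, so the data lies on a polynomial of degree exactly 3.

3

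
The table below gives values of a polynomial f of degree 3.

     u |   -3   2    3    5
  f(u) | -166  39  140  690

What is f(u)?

f(u) = 6u^3 - 2u^2 - 3u + 5

Write f(u) = au^3 + bu^2 + cu + d. Substituting each data point gives a linear system:
  -27a + 9b - 3c + d = -166
  8a + 4b + 2c + d = 39
  27a + 9b + 3c + d = 140
  125a + 25b + 5c + d = 690
Solving the system yields a = 6, b = -2, c = -3, d = 5.
So f(u) = 6u^3 - 2u^2 - 3u + 5.
Check: f(5) = 690. ✓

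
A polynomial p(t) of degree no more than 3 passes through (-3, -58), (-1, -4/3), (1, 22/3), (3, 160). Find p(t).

p(t) = 4t^3 + 6t^2 + (1/3)t - 3

Write p(t) = at^3 + bt^2 + ct + d. Substituting each data point gives a linear system:
  -27a + 9b - 3c + d = -58
  -a + b - c + d = -4/3
  a + b + c + d = 22/3
  27a + 9b + 3c + d = 160
Solving the system yields a = 4, b = 6, c = 1/3, d = -3.
So p(t) = 4t³ + 6t² + (1/3)t - 3.
Check: p(1) = 22/3. ✓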